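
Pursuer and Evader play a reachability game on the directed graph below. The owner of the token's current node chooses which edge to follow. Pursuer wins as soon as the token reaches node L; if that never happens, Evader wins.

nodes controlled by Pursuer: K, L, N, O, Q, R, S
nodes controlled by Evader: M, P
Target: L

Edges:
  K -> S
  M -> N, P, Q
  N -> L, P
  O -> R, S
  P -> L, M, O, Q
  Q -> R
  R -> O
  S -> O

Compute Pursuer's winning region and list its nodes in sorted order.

L, N

A0 = {L}
A1: add {N} — N (Pursuer) has N→L.
A2 = A1; e.g. K (Pursuer) has no edge into A1. Fixed point.
Pursuer's winning region = {L, N}.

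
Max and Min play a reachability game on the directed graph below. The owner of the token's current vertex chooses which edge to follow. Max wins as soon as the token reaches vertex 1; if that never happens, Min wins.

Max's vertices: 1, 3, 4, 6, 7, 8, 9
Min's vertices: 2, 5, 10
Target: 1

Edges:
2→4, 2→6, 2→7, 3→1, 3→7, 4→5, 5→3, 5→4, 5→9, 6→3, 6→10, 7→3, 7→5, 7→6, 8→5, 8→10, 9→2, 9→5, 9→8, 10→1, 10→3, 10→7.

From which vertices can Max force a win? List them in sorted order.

1, 3, 6, 7, 8, 9, 10

A0 = {1}
A1: add {3} — 3 (Max) has 3→1.
A2: add {6, 7} — 6 (Max) has 6→3; 7 (Max) has 7→3.
A3: add {10} — 10 (Min): all of {1, 3, 7} already in.
A4: add {8} — 8 (Max) has 8→10.
A5: add {9} — 9 (Max) has 9→8.
A6 = A5; e.g. 2 (Min) can still go to 4. Fixed point.
Max's winning region = {1, 3, 6, 7, 8, 9, 10}.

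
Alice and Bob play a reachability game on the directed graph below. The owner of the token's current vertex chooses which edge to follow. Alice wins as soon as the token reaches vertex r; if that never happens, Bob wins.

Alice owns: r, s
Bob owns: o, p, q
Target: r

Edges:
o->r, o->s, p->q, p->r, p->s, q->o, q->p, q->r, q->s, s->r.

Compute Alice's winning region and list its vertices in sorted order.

o, r, s

A0 = {r}
A1: add {s} — s (Alice) has s→r.
A2: add {o} — o (Bob): all of {r, s} already in.
A3 = A2; e.g. p (Bob) can still go to q. Fixed point.
Alice's winning region = {o, r, s}.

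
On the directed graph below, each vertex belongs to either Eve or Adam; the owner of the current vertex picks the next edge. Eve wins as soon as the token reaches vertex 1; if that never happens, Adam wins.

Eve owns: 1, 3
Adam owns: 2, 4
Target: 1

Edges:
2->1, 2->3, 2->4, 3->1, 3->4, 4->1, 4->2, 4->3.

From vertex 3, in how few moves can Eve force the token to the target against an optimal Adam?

1

A0 = {1}
A1: add {3} — 3 (Eve) has 3→1.
A2 = A1; e.g. 2 (Adam) can still go to 4. Fixed point.
3 enters the attractor at level 1, so Eve can force the target in 1 move from there.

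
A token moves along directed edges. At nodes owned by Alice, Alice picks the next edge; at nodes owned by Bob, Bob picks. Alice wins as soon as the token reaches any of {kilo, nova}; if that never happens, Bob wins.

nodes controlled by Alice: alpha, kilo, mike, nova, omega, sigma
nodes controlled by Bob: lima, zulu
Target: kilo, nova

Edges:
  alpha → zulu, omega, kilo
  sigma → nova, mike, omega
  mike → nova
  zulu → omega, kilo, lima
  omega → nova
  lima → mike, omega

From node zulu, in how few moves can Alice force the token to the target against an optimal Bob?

3

A0 = {kilo, nova}
A1: add {alpha, mike, omega, sigma} — alpha (Alice) has alpha→kilo; sigma (Alice) has sigma→nova; mike (Alice) has mike→nova; omega (Alice) has omega→nova.
A2: add {lima} — lima (Bob): all of {mike, omega} already in.
A3: add {zulu} — zulu (Bob): all of {omega, kilo, lima} already in.
A3 = all vertices. Fixed point.
zulu enters the attractor at level 3, so Alice can force the target in 3 moves from there.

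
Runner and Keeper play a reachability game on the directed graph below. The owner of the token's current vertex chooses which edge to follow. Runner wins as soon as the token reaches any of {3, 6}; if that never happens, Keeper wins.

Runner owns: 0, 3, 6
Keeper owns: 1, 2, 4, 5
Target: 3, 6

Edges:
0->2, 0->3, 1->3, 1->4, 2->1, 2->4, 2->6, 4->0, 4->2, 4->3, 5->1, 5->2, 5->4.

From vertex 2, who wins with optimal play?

Keeper

A0 = {3, 6}
A1: add {0} — 0 (Runner) has 0→3.
A2 = A1; e.g. 1 (Keeper) can still go to 4. Fixed point.
2 never enters the attractor, so Keeper can avoid the target forever.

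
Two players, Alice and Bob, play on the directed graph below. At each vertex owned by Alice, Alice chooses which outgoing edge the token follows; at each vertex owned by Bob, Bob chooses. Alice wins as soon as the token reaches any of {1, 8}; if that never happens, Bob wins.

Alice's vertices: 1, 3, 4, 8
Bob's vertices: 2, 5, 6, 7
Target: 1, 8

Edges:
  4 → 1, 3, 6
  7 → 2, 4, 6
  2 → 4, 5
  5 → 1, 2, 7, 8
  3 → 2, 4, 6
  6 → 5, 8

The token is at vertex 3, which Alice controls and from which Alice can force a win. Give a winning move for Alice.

A0 = {1, 8}
A1: add {4} — 4 (Alice) has 4→1.
A2: add {3} — 3 (Alice) has 3→4.
A3 = A2; e.g. 2 (Bob) can still go to 5. Fixed point.
From 3, successor 4 is in the attractor (rank 1); the other successors 2, 6 are not.

4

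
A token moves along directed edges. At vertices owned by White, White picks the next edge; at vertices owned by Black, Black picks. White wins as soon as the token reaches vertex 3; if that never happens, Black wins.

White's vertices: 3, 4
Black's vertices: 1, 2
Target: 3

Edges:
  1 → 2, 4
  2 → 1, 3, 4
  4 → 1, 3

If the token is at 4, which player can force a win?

A0 = {3}
A1: add {4} — 4 (White) has 4→3.
A2 = A1; e.g. 1 (Black) can still go to 2. Fixed point.
4 ∈ A1, so White can force the target.

White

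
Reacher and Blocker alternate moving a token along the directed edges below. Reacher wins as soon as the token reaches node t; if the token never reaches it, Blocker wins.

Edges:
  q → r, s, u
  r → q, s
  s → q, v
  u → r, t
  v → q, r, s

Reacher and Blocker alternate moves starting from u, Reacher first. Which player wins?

Track states (vertex, player-to-move).
A0 = {(t,Reacher), (t,Blocker)}
A1: add {(u,Reacher)}.
(u,Reacher) ∈ A1 ⇒ Reacher forces the target.

Reacher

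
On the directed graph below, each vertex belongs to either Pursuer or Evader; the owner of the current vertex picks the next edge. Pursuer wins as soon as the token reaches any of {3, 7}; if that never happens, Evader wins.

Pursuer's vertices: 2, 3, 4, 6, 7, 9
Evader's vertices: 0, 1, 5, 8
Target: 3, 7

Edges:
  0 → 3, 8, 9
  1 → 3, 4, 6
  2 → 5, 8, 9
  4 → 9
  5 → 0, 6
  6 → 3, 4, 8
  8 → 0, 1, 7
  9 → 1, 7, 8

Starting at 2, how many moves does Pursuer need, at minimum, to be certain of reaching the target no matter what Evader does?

2

A0 = {3, 7}
A1: add {6, 9} — 6 (Pursuer) has 6→3; 9 (Pursuer) has 9→7.
A2: add {2, 4} — 2 (Pursuer) has 2→9; 4 (Pursuer) has 4→9.
2 enters the attractor at level 2, so Pursuer can force the target in 2 moves from there.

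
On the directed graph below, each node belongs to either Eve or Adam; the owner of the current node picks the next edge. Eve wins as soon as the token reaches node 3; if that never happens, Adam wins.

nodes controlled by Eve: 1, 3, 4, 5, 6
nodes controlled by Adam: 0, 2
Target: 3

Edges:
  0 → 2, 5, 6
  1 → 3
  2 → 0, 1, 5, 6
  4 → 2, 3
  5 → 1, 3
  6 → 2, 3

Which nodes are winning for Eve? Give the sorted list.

1, 3, 4, 5, 6

A0 = {3}
A1: add {1, 4, 5, 6} — 1 (Eve) has 1→3; 4 (Eve) has 4→3; 5 (Eve) has 5→3; 6 (Eve) has 6→3.
A2 = A1; e.g. 0 (Adam) can still go to 2. Fixed point.
Eve's winning region = {1, 3, 4, 5, 6}.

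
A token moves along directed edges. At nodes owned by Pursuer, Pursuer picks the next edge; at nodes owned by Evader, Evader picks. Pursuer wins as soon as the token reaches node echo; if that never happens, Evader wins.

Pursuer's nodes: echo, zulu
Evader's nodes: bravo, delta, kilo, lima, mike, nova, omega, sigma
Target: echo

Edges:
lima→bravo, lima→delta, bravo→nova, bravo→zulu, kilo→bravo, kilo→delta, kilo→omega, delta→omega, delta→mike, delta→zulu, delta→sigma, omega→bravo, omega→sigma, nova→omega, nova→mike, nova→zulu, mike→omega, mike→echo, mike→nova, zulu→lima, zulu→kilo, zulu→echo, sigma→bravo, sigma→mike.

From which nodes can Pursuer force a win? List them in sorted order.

echo, zulu

A0 = {echo}
A1: add {zulu} — zulu (Pursuer) has zulu→echo.
A2 = A1; e.g. lima (Evader) can still go to bravo. Fixed point.
Pursuer's winning region = {echo, zulu}.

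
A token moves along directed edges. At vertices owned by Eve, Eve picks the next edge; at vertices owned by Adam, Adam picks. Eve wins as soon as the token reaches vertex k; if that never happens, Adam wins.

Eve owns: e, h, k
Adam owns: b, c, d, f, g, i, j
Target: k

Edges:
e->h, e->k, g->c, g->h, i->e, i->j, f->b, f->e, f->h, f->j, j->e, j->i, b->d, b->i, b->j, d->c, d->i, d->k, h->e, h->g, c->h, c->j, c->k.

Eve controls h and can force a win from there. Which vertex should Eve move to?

e

A0 = {k}
A1: add {e} — e (Eve) has e→k.
A2: add {h} — h (Eve) has h→e.
A3 = A2; e.g. b (Adam) can still go to d. Fixed point.
From h, successor e is in the attractor (rank 1); the other successor g is not.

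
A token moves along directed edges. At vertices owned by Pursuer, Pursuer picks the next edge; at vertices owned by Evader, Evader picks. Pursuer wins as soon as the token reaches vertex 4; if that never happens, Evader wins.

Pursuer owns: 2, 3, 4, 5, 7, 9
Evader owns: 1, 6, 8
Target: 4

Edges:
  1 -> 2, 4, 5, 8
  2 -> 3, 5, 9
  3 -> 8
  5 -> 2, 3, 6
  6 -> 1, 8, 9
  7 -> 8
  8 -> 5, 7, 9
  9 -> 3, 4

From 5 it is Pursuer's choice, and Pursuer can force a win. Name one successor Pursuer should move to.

A0 = {4}
A1: add {9} — 9 (Pursuer) has 9→4.
A2: add {2} — 2 (Pursuer) has 2→9.
A3: add {5} — 5 (Pursuer) has 5→2.
A4 = A3; e.g. 1 (Evader) can still go to 8. Fixed point.
From 5, successor 2 is in the attractor (rank 2); the other successors 3, 6 are not.

2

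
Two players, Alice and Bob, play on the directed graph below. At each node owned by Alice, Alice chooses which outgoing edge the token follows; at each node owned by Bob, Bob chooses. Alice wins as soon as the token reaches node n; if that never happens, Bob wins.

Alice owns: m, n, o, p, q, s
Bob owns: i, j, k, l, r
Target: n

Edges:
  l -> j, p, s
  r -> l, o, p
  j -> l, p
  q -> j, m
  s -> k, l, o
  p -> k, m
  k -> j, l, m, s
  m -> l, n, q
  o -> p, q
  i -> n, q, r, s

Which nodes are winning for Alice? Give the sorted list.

A0 = {n}
A1: add {m} — m (Alice) has m→n.
A2: add {p, q} — p (Alice) has p→m; q (Alice) has q→m.
A3: add {o} — o (Alice) has o→p.
A4: add {s} — s (Alice) has s→o.
A5 = A4; e.g. i (Bob) can still go to r. Fixed point.
Alice's winning region = {m, n, o, p, q, s}.

m, n, o, p, q, s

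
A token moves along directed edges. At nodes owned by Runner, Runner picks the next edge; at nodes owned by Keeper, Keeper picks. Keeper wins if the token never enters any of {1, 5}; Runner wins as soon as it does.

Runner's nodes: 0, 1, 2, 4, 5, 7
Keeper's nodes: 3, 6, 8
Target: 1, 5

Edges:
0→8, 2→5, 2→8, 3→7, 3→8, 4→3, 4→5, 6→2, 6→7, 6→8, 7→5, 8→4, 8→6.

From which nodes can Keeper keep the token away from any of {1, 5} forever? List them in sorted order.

A0 = {1, 5}
A1: add {2, 4, 7} — 2 (Runner) has 2→5; 4 (Runner) has 4→5; 7 (Runner) has 7→5.
A2 = A1; e.g. 0 (Runner) has no edge into A1. Fixed point.
Runner's attractor = {1, 2, 4, 5, 7}; Keeper avoids the target exactly from the complement.

0, 3, 6, 8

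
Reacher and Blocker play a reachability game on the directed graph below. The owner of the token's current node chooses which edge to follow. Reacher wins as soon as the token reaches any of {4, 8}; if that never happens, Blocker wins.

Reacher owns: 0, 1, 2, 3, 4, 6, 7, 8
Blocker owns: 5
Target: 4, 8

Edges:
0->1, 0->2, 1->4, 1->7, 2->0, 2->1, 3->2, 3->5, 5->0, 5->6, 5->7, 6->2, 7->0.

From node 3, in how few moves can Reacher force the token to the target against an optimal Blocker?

3

A0 = {4, 8}
A1: add {1} — 1 (Reacher) has 1→4.
A2: add {0, 2} — 0 (Reacher) has 0→1; 2 (Reacher) has 2→1.
A3: add {3, 6, 7} — 3 (Reacher) has 3→2; 6 (Reacher) has 6→2; 7 (Reacher) has 7→0.
3 enters the attractor at level 3, so Reacher can force the target in 3 moves from there.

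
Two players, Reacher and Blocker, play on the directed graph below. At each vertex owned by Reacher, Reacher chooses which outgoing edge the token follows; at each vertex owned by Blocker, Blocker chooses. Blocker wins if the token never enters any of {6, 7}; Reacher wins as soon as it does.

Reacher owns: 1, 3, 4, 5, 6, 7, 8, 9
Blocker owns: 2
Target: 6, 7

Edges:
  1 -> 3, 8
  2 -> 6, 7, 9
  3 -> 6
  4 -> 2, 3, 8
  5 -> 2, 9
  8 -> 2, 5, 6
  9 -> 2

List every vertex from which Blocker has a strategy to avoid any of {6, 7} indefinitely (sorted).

2, 5, 9

A0 = {6, 7}
A1: add {3, 8} — 3 (Reacher) has 3→6; 8 (Reacher) has 8→6.
A2: add {1, 4} — 1 (Reacher) has 1→3; 4 (Reacher) has 4→3.
A3 = A2; e.g. 2 (Blocker) can still go to 9. Fixed point.
Reacher's attractor = {1, 3, 4, 6, 7, 8}; Blocker avoids the target exactly from the complement.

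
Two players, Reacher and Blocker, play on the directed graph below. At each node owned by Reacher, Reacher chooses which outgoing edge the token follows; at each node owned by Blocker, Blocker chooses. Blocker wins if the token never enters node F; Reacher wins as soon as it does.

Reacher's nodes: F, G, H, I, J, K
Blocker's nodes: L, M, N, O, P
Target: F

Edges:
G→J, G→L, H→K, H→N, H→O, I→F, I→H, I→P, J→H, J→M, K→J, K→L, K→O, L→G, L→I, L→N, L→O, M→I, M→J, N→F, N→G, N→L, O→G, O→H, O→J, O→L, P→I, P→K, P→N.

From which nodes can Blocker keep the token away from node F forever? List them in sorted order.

A0 = {F}
A1: add {I} — I (Reacher) has I→F.
A2 = A1; e.g. G (Reacher) has no edge into A1. Fixed point.
Reacher's attractor = {F, I}; Blocker avoids the target exactly from the complement.

G, H, J, K, L, M, N, O, P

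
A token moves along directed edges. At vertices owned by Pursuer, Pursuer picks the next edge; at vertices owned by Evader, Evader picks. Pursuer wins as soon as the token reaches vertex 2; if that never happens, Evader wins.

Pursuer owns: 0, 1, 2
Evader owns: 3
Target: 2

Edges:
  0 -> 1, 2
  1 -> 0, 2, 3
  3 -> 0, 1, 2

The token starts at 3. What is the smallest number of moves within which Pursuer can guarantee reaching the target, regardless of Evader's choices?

2

A0 = {2}
A1: add {0, 1} — 0 (Pursuer) has 0→2; 1 (Pursuer) has 1→2.
A2: add {3} — 3 (Evader): all of {0, 1, 2} already in.
A2 = all vertices. Fixed point.
3 enters the attractor at level 2, so Pursuer can force the target in 2 moves from there.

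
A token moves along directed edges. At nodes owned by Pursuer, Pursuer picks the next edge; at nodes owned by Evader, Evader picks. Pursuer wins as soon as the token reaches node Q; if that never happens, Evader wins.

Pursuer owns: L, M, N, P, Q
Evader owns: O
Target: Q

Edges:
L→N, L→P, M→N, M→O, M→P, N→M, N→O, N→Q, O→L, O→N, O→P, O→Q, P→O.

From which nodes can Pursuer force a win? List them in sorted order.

A0 = {Q}
A1: add {N} — N (Pursuer) has N→Q.
A2: add {L, M} — L (Pursuer) has L→N; M (Pursuer) has M→N.
A3 = A2; e.g. O (Evader) can still go to P. Fixed point.
Pursuer's winning region = {L, M, N, Q}.

L, M, N, Q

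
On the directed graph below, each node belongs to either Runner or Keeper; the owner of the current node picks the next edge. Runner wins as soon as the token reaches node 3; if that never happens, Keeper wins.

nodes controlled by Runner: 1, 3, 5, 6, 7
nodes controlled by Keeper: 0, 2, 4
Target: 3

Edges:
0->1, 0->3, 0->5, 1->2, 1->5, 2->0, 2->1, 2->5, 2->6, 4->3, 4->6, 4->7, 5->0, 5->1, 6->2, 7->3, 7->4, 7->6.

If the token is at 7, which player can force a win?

Runner

A0 = {3}
A1: add {7} — 7 (Runner) has 7→3.
A2 = A1; e.g. 0 (Keeper) can still go to 1. Fixed point.
7 ∈ A1, so Runner can force the target.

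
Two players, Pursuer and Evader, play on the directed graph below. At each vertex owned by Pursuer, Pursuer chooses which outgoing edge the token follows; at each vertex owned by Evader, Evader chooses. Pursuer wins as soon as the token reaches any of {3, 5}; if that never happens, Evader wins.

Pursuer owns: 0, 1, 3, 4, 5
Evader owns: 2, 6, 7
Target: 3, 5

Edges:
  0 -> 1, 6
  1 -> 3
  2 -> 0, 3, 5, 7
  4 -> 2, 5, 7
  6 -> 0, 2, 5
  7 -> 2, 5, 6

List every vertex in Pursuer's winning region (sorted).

0, 1, 3, 4, 5

A0 = {3, 5}
A1: add {1, 4} — 1 (Pursuer) has 1→3; 4 (Pursuer) has 4→5.
A2: add {0} — 0 (Pursuer) has 0→1.
A3 = A2; e.g. 2 (Evader) can still go to 7. Fixed point.
Pursuer's winning region = {0, 1, 3, 4, 5}.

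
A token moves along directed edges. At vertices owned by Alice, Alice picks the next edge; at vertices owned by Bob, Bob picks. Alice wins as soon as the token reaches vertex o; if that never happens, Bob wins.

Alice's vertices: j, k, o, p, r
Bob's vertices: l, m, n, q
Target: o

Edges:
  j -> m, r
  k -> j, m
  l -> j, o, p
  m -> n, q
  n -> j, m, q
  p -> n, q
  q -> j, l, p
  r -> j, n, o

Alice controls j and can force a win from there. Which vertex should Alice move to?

r

A0 = {o}
A1: add {r} — r (Alice) has r→o.
A2: add {j} — j (Alice) has j→r.
A3: add {k} — k (Alice) has k→j.
A4 = A3; e.g. l (Bob) can still go to p. Fixed point.
From j, successor r is in the attractor (rank 1); the other successor m is not.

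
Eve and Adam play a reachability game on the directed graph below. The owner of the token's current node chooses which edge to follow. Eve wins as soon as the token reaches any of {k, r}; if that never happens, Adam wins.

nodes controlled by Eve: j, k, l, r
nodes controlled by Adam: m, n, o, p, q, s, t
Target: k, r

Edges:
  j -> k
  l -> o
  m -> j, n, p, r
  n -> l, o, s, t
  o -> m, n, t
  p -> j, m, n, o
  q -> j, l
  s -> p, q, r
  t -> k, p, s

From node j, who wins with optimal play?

Eve

A0 = {k, r}
A1: add {j} — j (Eve) has j→k.
A2 = A1; e.g. l (Eve) has no edge into A1. Fixed point.
j ∈ A1, so Eve can force the target.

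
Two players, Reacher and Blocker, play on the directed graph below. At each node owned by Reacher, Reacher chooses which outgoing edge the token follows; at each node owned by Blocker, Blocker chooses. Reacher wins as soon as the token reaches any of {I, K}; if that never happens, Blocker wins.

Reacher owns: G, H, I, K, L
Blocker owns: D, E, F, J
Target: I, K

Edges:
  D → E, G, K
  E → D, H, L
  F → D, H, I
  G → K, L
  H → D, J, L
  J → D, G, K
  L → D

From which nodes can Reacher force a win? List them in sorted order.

G, I, K

A0 = {I, K}
A1: add {G} — G (Reacher) has G→K.
A2 = A1; e.g. D (Blocker) can still go to E. Fixed point.
Reacher's winning region = {G, I, K}.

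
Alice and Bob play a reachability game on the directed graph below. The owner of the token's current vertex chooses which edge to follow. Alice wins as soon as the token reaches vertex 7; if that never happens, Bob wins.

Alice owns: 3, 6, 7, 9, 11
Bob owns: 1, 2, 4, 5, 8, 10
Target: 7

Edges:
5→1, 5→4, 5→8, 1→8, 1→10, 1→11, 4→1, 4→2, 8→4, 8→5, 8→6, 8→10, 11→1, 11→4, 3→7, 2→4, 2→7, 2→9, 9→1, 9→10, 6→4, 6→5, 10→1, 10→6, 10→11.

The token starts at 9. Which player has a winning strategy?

Bob

A0 = {7}
A1: add {3} — 3 (Alice) has 3→7.
A2 = A1; e.g. 1 (Bob) can still go to 8. Fixed point.
9 never enters the attractor, so Bob can avoid the target forever.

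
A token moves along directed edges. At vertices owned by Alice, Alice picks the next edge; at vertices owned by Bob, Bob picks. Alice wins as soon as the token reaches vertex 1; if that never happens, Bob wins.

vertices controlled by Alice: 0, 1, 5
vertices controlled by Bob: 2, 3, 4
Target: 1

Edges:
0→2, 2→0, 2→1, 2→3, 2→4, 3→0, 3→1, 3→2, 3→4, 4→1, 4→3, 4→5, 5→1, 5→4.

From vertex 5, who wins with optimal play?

Alice

A0 = {1}
A1: add {5} — 5 (Alice) has 5→1.
A2 = A1; e.g. 0 (Alice) has no edge into A1. Fixed point.
5 ∈ A1, so Alice can force the target.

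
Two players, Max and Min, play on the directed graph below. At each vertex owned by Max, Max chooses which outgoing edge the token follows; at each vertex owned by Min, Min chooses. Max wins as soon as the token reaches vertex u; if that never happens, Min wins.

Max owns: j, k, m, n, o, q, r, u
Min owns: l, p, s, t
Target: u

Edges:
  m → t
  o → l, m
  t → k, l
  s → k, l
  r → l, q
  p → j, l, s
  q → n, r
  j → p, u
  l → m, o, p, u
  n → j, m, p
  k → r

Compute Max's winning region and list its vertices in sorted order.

j, k, n, q, r, u

A0 = {u}
A1: add {j} — j (Max) has j→u.
A2: add {n} — n (Max) has n→j.
A3: add {q} — q (Max) has q→n.
A4: add {r} — r (Max) has r→q.
A5: add {k} — k (Max) has k→r.
A6 = A5; e.g. l (Min) can still go to m. Fixed point.
Max's winning region = {j, k, n, q, r, u}.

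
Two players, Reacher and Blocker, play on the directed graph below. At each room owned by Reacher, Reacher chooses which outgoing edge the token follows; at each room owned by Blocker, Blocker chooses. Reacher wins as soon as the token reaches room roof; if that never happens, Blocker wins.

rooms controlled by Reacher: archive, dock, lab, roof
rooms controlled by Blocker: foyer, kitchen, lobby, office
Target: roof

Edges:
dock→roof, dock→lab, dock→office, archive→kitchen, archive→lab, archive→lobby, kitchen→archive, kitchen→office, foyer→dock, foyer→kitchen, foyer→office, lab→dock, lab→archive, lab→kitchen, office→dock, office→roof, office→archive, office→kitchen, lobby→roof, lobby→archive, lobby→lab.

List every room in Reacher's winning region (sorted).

A0 = {roof}
A1: add {dock} — dock (Reacher) has dock→roof.
A2: add {lab} — lab (Reacher) has lab→dock.
A3: add {archive} — archive (Reacher) has archive→lab.
A4: add {lobby} — lobby (Blocker): all of {roof, archive, lab} already in.
A5 = A4; e.g. kitchen (Blocker) can still go to office. Fixed point.
Reacher's winning region = {archive, dock, lab, lobby, roof}.

archive, dock, lab, lobby, roof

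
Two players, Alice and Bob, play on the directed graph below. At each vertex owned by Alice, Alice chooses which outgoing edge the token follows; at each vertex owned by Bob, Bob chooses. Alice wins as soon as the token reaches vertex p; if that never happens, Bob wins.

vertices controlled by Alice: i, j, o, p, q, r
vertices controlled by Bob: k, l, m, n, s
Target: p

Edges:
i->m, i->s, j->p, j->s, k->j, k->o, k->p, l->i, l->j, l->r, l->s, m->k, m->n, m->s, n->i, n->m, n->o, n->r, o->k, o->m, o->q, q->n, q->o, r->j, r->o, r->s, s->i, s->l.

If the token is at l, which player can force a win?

Bob

A0 = {p}
A1: add {j} — j (Alice) has j→p.
A2: add {r} — r (Alice) has r→j.
A3 = A2; e.g. i (Alice) has no edge into A2. Fixed point.
l never enters the attractor, so Bob can avoid the target forever.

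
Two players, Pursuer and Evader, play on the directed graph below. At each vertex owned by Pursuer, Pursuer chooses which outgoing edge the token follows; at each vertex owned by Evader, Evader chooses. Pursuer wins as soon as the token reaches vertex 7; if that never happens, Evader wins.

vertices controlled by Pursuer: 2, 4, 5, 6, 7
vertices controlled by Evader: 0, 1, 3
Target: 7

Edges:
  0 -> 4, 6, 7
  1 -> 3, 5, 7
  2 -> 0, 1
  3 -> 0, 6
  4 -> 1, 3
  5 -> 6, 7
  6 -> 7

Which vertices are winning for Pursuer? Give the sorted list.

5, 6, 7

A0 = {7}
A1: add {5, 6} — 5 (Pursuer) has 5→7; 6 (Pursuer) has 6→7.
A2 = A1; e.g. 0 (Evader) can still go to 4. Fixed point.
Pursuer's winning region = {5, 6, 7}.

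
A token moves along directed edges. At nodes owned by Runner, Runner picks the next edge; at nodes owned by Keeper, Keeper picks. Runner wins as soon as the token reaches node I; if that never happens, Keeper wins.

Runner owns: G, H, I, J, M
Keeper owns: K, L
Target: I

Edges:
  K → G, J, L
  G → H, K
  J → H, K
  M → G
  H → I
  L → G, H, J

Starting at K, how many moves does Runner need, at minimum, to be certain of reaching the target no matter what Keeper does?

A0 = {I}
A1: add {H} — H (Runner) has H→I.
A2: add {G, J} — G (Runner) has G→H; J (Runner) has J→H.
A3: add {L, M} — L (Keeper): all of {G, H, J} already in; M (Runner) has M→G.
A4: add {K} — K (Keeper): all of {G, J, L} already in.
A4 = all vertices. Fixed point.
K enters the attractor at level 4, so Runner can force the target in 4 moves from there.

4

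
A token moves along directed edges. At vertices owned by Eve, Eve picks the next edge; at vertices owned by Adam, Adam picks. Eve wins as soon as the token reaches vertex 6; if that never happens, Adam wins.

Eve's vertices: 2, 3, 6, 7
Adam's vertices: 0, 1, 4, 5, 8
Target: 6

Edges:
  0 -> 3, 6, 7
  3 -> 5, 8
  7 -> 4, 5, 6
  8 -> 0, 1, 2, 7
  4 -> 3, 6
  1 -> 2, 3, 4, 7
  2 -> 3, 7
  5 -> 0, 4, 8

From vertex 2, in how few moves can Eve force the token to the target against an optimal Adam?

2

A0 = {6}
A1: add {7} — 7 (Eve) has 7→6.
A2: add {2} — 2 (Eve) has 2→7.
A3 = A2; e.g. 0 (Adam) can still go to 3. Fixed point.
2 enters the attractor at level 2, so Eve can force the target in 2 moves from there.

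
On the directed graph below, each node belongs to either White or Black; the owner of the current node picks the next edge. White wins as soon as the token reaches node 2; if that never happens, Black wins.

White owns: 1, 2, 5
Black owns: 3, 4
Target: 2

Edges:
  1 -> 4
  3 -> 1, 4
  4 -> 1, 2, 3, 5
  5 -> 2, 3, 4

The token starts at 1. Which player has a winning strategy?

Black

A0 = {2}
A1: add {5} — 5 (White) has 5→2.
A2 = A1; e.g. 1 (White) has no edge into A1. Fixed point.
1 never enters the attractor, so Black can avoid the target forever.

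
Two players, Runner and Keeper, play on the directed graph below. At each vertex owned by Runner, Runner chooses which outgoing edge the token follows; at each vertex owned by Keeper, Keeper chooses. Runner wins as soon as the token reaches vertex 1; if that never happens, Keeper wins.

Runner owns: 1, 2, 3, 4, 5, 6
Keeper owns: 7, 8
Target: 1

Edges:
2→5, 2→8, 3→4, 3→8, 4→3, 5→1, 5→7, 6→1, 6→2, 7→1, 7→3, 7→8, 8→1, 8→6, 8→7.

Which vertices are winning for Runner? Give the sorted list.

1, 2, 5, 6

A0 = {1}
A1: add {5, 6} — 5 (Runner) has 5→1; 6 (Runner) has 6→1.
A2: add {2} — 2 (Runner) has 2→5.
A3 = A2; e.g. 3 (Runner) has no edge into A2. Fixed point.
Runner's winning region = {1, 2, 5, 6}.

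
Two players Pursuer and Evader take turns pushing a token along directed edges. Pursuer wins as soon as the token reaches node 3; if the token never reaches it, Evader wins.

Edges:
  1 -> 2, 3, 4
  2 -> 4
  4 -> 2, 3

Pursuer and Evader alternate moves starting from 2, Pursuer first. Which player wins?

Evader

Track states (vertex, player-to-move).
A0 = {(3,Pursuer), (3,Evader)}
A1: add {(1,Pursuer), (4,Pursuer)}.
A2: add {(2,Evader)}.
A3 = A2; e.g. (1,Evader) stays out. (2,Pursuer) never enters ⇒ Evader avoids the target.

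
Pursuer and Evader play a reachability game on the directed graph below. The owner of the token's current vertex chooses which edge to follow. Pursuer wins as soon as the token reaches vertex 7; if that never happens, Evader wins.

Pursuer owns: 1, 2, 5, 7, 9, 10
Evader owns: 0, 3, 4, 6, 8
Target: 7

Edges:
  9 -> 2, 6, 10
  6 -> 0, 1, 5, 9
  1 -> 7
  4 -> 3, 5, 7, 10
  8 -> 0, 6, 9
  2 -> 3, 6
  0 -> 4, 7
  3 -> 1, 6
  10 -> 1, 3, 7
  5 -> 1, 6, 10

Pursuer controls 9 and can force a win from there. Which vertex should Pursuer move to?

10

A0 = {7}
A1: add {1, 10} — 1 (Pursuer) has 1→7; 10 (Pursuer) has 10→7.
A2: add {5, 9} — 5 (Pursuer) has 5→1; 9 (Pursuer) has 9→10.
A3 = A2; e.g. 0 (Evader) can still go to 4. Fixed point.
From 9, successor 10 is in the attractor (rank 1); the other successors 2, 6 are not.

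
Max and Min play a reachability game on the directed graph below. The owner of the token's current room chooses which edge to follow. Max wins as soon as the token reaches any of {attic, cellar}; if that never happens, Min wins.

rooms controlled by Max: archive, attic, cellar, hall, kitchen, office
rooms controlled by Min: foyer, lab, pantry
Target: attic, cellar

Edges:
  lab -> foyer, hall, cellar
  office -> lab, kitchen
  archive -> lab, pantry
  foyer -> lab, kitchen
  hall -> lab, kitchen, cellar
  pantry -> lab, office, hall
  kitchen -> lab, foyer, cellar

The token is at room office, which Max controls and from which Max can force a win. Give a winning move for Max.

kitchen

A0 = {attic, cellar}
A1: add {hall, kitchen} — hall (Max) has hall→cellar; kitchen (Max) has kitchen→cellar.
A2: add {office} — office (Max) has office→kitchen.
A3 = A2; e.g. lab (Min) can still go to foyer. Fixed point.
From office, successor kitchen is in the attractor (rank 1); the other successor lab is not.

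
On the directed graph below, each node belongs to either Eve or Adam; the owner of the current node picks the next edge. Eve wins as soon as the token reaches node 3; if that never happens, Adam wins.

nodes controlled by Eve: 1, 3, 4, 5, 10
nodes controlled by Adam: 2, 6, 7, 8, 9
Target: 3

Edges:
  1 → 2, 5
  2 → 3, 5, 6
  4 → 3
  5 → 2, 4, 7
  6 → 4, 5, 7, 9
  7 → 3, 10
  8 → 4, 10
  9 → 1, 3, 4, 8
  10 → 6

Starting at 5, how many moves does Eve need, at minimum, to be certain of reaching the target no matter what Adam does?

A0 = {3}
A1: add {4} — 4 (Eve) has 4→3.
A2: add {5} — 5 (Eve) has 5→4.
5 enters the attractor at level 2, so Eve can force the target in 2 moves from there.

2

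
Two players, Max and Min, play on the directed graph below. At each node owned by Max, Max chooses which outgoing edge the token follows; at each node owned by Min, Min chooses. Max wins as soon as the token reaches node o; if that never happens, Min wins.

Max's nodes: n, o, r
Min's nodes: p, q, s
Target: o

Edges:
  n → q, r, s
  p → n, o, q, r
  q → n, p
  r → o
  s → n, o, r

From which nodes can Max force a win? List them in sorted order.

n, o, r, s

A0 = {o}
A1: add {r} — r (Max) has r→o.
A2: add {n} — n (Max) has n→r.
A3: add {s} — s (Min): all of {n, o, r} already in.
A4 = A3; e.g. p (Min) can still go to q. Fixed point.
Max's winning region = {n, o, r, s}.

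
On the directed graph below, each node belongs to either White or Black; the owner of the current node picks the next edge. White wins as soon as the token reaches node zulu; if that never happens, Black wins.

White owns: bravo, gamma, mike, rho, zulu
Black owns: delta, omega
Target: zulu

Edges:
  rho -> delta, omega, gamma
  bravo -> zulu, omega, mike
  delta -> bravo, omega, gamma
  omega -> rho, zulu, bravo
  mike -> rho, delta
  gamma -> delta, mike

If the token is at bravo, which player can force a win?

A0 = {zulu}
A1: add {bravo} — bravo (White) has bravo→zulu.
A2 = A1; e.g. rho (White) has no edge into A1. Fixed point.
bravo ∈ A1, so White can force the target.

White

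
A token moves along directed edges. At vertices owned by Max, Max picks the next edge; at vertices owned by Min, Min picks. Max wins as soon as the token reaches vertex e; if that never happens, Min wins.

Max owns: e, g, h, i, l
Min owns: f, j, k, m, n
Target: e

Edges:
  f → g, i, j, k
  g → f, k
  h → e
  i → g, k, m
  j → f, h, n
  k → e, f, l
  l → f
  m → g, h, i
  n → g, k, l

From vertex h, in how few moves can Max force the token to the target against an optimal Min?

A0 = {e}
A1: add {h} — h (Max) has h→e.
A2 = A1; e.g. f (Min) can still go to g. Fixed point.
h enters the attractor at level 1, so Max can force the target in 1 move from there.

1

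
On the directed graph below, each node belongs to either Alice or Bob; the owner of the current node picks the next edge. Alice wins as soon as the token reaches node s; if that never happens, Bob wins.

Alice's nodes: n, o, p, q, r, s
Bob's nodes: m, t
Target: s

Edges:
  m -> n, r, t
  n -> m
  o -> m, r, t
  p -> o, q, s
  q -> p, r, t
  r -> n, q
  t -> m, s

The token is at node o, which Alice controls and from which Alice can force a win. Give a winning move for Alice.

r

A0 = {s}
A1: add {p} — p (Alice) has p→s.
A2: add {q} — q (Alice) has q→p.
A3: add {r} — r (Alice) has r→q.
A4: add {o} — o (Alice) has o→r.
A5 = A4; e.g. m (Bob) can still go to n. Fixed point.
From o, successor r is in the attractor (rank 3); the other successors m, t are not.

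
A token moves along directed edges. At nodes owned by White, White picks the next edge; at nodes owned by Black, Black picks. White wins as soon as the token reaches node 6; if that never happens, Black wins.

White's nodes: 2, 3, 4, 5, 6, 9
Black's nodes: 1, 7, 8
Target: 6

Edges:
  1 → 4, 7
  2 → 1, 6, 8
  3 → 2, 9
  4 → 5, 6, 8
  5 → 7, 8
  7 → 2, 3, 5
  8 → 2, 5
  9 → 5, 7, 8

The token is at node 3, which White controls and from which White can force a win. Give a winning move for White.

2

A0 = {6}
A1: add {2, 4} — 2 (White) has 2→6; 4 (White) has 4→6.
A2: add {3} — 3 (White) has 3→2.
A3 = A2; e.g. 1 (Black) can still go to 7. Fixed point.
From 3, successor 2 is in the attractor (rank 1); the other successor 9 is not.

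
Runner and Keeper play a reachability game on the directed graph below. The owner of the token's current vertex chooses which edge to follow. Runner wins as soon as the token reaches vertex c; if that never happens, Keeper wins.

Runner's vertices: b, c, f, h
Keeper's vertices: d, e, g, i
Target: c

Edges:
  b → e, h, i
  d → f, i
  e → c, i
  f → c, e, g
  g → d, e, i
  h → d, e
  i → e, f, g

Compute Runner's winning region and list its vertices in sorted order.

c, f

A0 = {c}
A1: add {f} — f (Runner) has f→c.
A2 = A1; e.g. b (Runner) has no edge into A1. Fixed point.
Runner's winning region = {c, f}.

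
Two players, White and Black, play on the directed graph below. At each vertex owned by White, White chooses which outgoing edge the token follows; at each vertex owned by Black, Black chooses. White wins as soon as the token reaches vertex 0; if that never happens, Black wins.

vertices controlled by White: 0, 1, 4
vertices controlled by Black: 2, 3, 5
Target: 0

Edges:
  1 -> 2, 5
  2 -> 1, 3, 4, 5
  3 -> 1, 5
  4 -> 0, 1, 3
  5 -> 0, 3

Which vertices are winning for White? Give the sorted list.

0, 4

A0 = {0}
A1: add {4} — 4 (White) has 4→0.
A2 = A1; e.g. 1 (White) has no edge into A1. Fixed point.
White's winning region = {0, 4}.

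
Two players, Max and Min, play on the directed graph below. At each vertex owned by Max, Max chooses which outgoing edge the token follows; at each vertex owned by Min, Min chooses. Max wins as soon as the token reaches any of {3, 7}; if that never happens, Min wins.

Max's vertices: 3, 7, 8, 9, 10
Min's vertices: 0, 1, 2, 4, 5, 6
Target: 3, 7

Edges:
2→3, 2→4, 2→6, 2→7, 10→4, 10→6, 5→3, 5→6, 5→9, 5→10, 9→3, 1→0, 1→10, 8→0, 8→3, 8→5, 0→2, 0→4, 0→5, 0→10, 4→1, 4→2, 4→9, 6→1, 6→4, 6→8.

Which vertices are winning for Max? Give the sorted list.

A0 = {3, 7}
A1: add {8, 9} — 8 (Max) has 8→3; 9 (Max) has 9→3.
A2 = A1; e.g. 0 (Min) can still go to 2. Fixed point.
Max's winning region = {3, 7, 8, 9}.

3, 7, 8, 9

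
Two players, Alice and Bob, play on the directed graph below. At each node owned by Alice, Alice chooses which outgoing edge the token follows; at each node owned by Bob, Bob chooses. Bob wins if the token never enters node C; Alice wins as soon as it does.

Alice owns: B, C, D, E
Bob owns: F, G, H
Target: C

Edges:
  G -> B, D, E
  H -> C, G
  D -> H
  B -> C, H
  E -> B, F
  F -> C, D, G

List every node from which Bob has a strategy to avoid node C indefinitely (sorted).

A0 = {C}
A1: add {B} — B (Alice) has B→C.
A2: add {E} — E (Alice) has E→B.
A3 = A2; e.g. D (Alice) has no edge into A2. Fixed point.
Alice's attractor = {B, C, E}; Bob avoids the target exactly from the complement.

D, F, G, H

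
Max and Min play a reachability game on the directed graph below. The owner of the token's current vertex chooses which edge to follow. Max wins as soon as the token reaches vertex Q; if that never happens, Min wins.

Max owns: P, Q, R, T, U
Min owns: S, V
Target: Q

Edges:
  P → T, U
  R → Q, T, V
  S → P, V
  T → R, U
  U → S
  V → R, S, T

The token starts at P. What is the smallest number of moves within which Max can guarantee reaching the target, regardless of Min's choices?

3

A0 = {Q}
A1: add {R} — R (Max) has R→Q.
A2: add {T} — T (Max) has T→R.
A3: add {P} — P (Max) has P→T.
A4 = A3; e.g. S (Min) can still go to V. Fixed point.
P enters the attractor at level 3, so Max can force the target in 3 moves from there.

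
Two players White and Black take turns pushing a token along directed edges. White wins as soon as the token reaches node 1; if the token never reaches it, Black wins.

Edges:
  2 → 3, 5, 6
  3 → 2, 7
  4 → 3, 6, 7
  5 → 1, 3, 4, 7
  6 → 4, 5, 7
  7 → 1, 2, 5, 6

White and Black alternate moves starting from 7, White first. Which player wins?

Track states (vertex, player-to-move).
A0 = {(1,White), (1,Black)}
A1: add {(5,White), (7,White)}.
(7,White) ∈ A1 ⇒ White forces the target.

White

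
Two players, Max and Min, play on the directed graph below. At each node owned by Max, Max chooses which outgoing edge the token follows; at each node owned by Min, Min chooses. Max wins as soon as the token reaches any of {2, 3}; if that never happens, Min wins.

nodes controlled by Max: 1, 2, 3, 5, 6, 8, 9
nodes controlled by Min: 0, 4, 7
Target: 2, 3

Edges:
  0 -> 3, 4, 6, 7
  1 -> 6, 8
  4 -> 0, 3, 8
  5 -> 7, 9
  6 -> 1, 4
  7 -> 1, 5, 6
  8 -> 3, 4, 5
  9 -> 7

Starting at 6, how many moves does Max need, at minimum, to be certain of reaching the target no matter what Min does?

3

A0 = {2, 3}
A1: add {8} — 8 (Max) has 8→3.
A2: add {1} — 1 (Max) has 1→8.
A3: add {6} — 6 (Max) has 6→1.
A4 = A3; e.g. 0 (Min) can still go to 4. Fixed point.
6 enters the attractor at level 3, so Max can force the target in 3 moves from there.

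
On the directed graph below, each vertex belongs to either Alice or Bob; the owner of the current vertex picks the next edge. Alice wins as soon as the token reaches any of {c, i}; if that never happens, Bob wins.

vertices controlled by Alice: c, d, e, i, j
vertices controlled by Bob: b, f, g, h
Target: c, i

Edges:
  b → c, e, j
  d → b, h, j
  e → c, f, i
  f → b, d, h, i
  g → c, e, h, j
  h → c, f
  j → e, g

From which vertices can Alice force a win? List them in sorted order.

b, c, d, e, i, j

A0 = {c, i}
A1: add {e} — e (Alice) has e→c.
A2: add {j} — j (Alice) has j→e.
A3: add {b, d} — b (Bob): all of {c, e, j} already in; d (Alice) has d→j.
A4 = A3; e.g. f (Bob) can still go to h. Fixed point.
Alice's winning region = {b, c, d, e, i, j}.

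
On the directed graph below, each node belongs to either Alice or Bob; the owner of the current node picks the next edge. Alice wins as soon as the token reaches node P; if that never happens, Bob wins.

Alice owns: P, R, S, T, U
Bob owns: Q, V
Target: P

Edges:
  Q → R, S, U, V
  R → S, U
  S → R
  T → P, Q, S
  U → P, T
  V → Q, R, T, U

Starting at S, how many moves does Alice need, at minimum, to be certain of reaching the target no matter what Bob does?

A0 = {P}
A1: add {T, U} — T (Alice) has T→P; U (Alice) has U→P.
A2: add {R} — R (Alice) has R→U.
A3: add {S} — S (Alice) has S→R.
A4 = A3; e.g. Q (Bob) can still go to V. Fixed point.
S enters the attractor at level 3, so Alice can force the target in 3 moves from there.

3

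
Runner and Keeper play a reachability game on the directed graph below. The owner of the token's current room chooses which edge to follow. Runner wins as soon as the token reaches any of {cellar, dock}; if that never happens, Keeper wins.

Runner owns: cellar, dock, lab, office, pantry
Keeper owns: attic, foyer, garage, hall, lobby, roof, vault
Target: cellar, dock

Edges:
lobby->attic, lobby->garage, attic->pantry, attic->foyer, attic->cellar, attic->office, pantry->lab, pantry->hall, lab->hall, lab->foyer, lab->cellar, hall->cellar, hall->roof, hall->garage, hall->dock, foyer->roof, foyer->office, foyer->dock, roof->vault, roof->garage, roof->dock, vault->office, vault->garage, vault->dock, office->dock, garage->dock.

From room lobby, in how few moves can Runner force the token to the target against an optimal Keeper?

A0 = {cellar, dock}
A1: add {garage, lab, office} — lab (Runner) has lab→cellar; office (Runner) has office→dock; garage (Keeper): all of {dock} already in.
A2: add {pantry, vault} — pantry (Runner) has pantry→lab; vault (Keeper): all of {office, garage, dock} already in.
A3: add {roof} — roof (Keeper): all of {vault, garage, dock} already in.
A4: add {foyer, hall} — hall (Keeper): all of {cellar, roof, garage, dock} already in; foyer (Keeper): all of {roof, office, dock} already in.
A5: add {attic} — attic (Keeper): all of {pantry, foyer, cellar, office} already in.
A6: add {lobby} — lobby (Keeper): all of {attic, garage} already in.
A6 = all vertices. Fixed point.
lobby enters the attractor at level 6, so Runner can force the target in 6 moves from there.

6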